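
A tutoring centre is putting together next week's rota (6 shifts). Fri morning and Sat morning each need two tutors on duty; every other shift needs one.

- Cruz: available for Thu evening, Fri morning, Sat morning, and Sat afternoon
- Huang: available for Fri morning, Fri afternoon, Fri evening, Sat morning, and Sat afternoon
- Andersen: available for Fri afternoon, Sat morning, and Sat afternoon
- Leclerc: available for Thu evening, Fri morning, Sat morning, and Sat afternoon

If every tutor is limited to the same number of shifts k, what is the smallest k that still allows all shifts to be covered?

With 4 tutors and 8 worker-slots to fill, someone must work at least ⌈8/4⌉ = 2 shifts, so k ≥ 2.
k = 2 works: Thu evening→Cruz, Fri morning→Cruz+Leclerc, Fri afternoon→Huang, Fri evening→Huang, Sat morning→Andersen+Leclerc, Sat afternoon→Andersen.
Loads: Cruz 2, Huang 2, Andersen 2, Leclerc 2 — all ≤ 2.

2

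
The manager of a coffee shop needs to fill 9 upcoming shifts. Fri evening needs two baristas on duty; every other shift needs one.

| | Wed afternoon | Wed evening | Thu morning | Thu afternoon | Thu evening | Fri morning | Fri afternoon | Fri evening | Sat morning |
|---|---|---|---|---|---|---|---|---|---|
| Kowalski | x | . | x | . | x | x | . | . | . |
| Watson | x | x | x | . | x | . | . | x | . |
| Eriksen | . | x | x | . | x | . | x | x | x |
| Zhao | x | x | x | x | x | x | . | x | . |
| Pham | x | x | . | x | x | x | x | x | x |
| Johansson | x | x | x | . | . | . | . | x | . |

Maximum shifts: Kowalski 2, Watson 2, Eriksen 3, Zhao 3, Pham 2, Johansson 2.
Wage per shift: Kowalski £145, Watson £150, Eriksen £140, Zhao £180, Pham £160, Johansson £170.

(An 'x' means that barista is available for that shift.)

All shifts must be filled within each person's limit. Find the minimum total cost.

Picking the cheapest available barista for each shift independently would cost £1440, but that ignores the shift limits.
An optimal schedule: Wed afternoon→Kowalski, Wed evening→Eriksen, Thu morning→Watson, Thu afternoon→Pham, Thu evening→Watson, Fri morning→Kowalski, Fri afternoon→Eriksen, Fri evening→Pham+Johansson, Sat morning→Eriksen.
Total: 145 + 140 + 150 + 160 + 150 + 145 + 140 + 160 + 170 + 140 = £1500.

£1500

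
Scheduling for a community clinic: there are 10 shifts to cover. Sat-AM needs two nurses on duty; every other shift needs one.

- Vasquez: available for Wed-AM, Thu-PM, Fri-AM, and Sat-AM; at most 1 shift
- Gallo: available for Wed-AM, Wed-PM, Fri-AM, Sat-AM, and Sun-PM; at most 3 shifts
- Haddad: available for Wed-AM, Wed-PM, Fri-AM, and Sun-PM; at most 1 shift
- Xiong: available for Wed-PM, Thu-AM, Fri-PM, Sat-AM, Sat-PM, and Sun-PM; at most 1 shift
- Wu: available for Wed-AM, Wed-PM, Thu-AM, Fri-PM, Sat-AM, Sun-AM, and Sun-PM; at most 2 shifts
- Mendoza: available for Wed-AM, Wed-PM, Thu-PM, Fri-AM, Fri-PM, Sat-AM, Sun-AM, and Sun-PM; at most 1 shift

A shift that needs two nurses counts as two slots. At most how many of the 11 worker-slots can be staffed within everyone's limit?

Total capacity across all nurses is 1+3+1+1+2+1 = 9, and 11 slots are needed, so at most 9 can be filled.
An assignment achieving 9: Wed-AM→Gallo, Wed-PM→Gallo, Thu-AM→Wu, Thu-PM→Vasquez, Fri-AM→Gallo, Fri-PM→Mendoza, Sat-PM→Xiong, Sun-AM→Wu, Sun-PM→Haddad.
Loads: Vasquez 1/1, Gallo 3/3, Haddad 1/1, Xiong 1/1, Wu 2/2, Mendoza 1/1.

9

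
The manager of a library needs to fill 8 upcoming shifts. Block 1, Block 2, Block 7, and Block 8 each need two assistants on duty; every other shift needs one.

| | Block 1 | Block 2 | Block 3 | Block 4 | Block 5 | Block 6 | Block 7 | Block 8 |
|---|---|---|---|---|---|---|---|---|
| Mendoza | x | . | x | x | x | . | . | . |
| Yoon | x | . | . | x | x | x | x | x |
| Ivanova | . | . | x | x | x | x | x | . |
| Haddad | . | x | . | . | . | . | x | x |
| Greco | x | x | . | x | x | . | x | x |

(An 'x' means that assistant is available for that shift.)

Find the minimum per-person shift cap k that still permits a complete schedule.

With 5 assistants and 12 worker-slots to fill, someone must work at least ⌈12/5⌉ = 3 shifts, so k ≥ 3.
k = 3 works: Block 1→Mendoza+Yoon, Block 2→Haddad+Greco, Block 3→Mendoza, Block 4→Mendoza, Block 5→Ivanova, Block 6→Yoon, Block 7→Ivanova+Haddad, Block 8→Yoon+Haddad.
Loads: Mendoza 3, Yoon 3, Ivanova 2, Haddad 3, Greco 1 — all ≤ 3.

3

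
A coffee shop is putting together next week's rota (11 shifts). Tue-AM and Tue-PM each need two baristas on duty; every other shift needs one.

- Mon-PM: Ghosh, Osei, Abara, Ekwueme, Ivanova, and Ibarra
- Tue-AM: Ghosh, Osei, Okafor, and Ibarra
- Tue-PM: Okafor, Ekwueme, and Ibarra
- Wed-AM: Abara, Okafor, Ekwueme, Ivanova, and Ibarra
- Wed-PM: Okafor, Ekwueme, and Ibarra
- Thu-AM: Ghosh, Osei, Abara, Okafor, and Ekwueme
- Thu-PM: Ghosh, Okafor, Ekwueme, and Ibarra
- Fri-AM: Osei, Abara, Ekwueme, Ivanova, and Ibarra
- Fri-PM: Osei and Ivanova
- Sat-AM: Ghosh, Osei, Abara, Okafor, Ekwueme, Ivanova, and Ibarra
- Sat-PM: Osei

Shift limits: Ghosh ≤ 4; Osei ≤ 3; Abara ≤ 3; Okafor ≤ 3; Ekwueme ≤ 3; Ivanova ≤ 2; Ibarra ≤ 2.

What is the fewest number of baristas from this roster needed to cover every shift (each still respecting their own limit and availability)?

4

13 slots to fill and no one can take more than 4, so at least ⌈13/4⌉ = 4 baristas are needed.
Ghosh, Osei, Okafor, and Ekwueme alone can cover everything: Mon-PM→Ghosh, Tue-AM→Ghosh+Osei, Tue-PM→Okafor+Ekwueme, Wed-AM→Okafor, Wed-PM→Okafor, Thu-AM→Ghosh, Thu-PM→Ghosh, Fri-AM→Ekwueme, Fri-PM→Osei, Sat-AM→Ekwueme, Sat-PM→Osei.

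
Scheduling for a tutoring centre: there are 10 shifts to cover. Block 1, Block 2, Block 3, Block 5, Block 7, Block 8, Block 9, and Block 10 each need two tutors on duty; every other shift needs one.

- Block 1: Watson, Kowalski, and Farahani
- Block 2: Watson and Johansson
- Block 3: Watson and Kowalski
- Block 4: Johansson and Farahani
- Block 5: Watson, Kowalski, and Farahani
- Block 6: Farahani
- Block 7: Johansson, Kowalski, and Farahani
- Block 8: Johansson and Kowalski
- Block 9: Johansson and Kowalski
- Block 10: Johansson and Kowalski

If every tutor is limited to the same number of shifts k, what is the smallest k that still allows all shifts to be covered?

5

With 4 tutors and 18 worker-slots to fill, someone must work at least ⌈18/4⌉ = 5 shifts, so k ≥ 5.
k = 5 works: Block 1→Watson+Farahani, Block 2→Watson+Johansson, Block 3→Watson+Kowalski, Block 4→Johansson, Block 5→Watson+Farahani, Block 6→Farahani, Block 7→Kowalski+Farahani, Block 8→Johansson+Kowalski, Block 9→Johansson+Kowalski, Block 10→Johansson+Kowalski.
Loads: Watson 4, Johansson 5, Kowalski 5, Farahani 4 — all ≤ 5.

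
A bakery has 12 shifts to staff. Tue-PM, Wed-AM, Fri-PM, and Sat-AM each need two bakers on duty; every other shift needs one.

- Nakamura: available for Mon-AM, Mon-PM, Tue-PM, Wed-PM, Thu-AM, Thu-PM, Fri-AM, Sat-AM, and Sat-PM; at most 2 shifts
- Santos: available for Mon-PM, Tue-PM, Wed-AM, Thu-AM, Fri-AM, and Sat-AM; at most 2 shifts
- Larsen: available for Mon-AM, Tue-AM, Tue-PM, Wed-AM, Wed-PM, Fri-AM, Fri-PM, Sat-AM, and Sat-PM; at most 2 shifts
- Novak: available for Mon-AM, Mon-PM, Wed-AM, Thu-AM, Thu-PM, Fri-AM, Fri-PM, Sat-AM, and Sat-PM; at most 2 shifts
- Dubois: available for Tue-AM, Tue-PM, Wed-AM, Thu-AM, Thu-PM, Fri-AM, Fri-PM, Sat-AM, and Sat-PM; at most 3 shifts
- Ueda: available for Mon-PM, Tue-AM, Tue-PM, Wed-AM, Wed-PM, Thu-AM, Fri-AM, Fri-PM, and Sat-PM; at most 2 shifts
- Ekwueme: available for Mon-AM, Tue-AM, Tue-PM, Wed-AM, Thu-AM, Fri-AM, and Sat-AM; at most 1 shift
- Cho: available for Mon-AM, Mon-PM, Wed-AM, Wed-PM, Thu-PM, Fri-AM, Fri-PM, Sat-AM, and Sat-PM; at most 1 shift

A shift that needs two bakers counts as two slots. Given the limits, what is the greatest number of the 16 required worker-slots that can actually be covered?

15

Total capacity across all bakers is 2+2+2+2+3+2+1+1 = 15, and 16 slots are needed, so at most 15 can be filled.
An assignment achieving 15: Mon-AM→Larsen, Mon-PM→Santos, Tue-AM→Larsen, Tue-PM→Santos+Dubois, Wed-AM→Ueda+Ekwueme, Wed-PM→Nakamura, Thu-AM→Novak, Thu-PM→Nakamura, Fri-AM→Ueda, Fri-PM→Novak+Dubois, Sat-AM→Cho, Sat-PM→Dubois.
Loads: Nakamura 2/2, Santos 2/2, Larsen 2/2, Novak 2/2, Dubois 3/3, Ueda 2/2, Ekwueme 1/1, Cho 1/1.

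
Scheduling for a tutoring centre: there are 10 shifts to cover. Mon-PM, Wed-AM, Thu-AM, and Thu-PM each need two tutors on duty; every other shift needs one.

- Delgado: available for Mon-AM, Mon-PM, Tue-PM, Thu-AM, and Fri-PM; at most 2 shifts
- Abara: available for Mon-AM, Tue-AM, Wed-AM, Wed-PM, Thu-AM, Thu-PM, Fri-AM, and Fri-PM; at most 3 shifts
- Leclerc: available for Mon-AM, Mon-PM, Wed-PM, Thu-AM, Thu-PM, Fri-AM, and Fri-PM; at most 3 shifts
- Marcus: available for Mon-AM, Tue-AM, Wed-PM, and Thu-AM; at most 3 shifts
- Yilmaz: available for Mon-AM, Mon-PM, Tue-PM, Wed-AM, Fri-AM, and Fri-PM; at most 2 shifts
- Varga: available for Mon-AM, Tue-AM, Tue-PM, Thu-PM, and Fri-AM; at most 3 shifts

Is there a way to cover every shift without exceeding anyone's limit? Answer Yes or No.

Yes

Wed-AM can only be covered by Abara and Yilmaz, so that assignment is forced.
One valid schedule: Mon-AM→Marcus, Mon-PM→Delgado+Leclerc, Tue-AM→Abara, Tue-PM→Delgado, Wed-AM→Abara+Yilmaz, Wed-PM→Abara, Thu-AM→Leclerc+Marcus, Thu-PM→Leclerc+Varga, Fri-AM→Varga, Fri-PM→Yilmaz.
Loads: Delgado 2/2, Abara 3/3, Leclerc 3/3, Marcus 2/3, Yilmaz 2/2, Varga 2/3 — all within limits.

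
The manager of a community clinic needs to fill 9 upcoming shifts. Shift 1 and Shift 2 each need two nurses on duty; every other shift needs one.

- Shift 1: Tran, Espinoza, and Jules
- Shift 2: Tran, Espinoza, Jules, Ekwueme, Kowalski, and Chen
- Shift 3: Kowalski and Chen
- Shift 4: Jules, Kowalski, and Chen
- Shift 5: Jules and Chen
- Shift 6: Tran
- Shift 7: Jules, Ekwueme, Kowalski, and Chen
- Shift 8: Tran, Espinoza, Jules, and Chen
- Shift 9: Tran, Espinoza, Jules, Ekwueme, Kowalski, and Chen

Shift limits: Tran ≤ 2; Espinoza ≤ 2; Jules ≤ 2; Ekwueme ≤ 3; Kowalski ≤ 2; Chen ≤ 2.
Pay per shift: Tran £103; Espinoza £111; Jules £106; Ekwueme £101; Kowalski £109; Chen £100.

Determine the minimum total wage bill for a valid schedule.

£1139

Shift 6 can only be covered by Tran, so that assignment is forced.
Picking the cheapest available nurse for each shift independently would cost £1113, but that ignores the shift limits.
An optimal schedule: Shift 1→Tran+Jules, Shift 2→Ekwueme+Kowalski, Shift 3→Chen, Shift 4→Kowalski, Shift 5→Chen, Shift 6→Tran, Shift 7→Ekwueme, Shift 8→Jules, Shift 9→Ekwueme.
Total: 103 + 106 + 101 + 109 + 100 + 109 + 100 + 103 + 101 + 106 + 101 = £1139.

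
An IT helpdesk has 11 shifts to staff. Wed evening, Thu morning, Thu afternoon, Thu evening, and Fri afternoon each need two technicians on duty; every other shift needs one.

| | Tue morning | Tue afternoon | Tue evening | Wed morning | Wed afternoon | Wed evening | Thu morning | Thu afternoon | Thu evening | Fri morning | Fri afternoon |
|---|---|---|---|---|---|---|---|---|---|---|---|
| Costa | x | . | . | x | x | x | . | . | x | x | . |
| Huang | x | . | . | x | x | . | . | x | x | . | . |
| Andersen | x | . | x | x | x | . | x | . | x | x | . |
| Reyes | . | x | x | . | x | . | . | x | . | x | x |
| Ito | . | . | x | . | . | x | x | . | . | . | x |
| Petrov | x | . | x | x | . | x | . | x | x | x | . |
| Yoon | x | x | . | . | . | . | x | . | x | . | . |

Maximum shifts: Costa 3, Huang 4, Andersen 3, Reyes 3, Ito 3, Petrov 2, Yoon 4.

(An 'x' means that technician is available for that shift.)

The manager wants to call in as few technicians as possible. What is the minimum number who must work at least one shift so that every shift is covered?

5

16 slots to fill and no one can take more than 4, so at least ⌈16/4⌉ = 4 technicians are needed.
Any 4 technicians together have capacity at most 4+4+3+3 = 14 < 16 slots, so 4 can never suffice.
Costa, Huang, Andersen, Reyes, and Ito alone can cover everything: Tue morning→Costa, Tue afternoon→Reyes, Tue evening→Andersen, Wed morning→Huang, Wed afternoon→Huang, Wed evening→Costa+Ito, Thu morning→Andersen+Ito, Thu afternoon→Huang+Reyes, Thu evening→Costa+Huang, Fri morning→Andersen, Fri afternoon→Reyes+Ito.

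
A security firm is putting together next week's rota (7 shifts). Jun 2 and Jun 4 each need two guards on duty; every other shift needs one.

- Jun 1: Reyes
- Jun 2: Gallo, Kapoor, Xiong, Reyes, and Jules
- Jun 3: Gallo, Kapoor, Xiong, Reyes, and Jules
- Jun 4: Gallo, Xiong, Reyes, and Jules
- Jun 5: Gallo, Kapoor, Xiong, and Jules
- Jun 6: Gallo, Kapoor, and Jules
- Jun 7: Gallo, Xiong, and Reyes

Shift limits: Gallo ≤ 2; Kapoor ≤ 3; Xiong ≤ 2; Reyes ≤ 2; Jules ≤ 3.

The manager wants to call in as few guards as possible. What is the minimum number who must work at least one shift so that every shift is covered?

9 slots to fill and no one can take more than 3, so at least ⌈9/3⌉ = 3 guards are needed.
Any 3 guards together have capacity at most 3+3+2 = 8 < 9 slots, so 3 can never suffice.
Gallo, Kapoor, Xiong, and Reyes alone can cover everything: Jun 1→Reyes, Jun 2→Kapoor+Reyes, Jun 3→Kapoor, Jun 4→Gallo+Xiong, Jun 5→Kapoor, Jun 6→Gallo, Jun 7→Xiong.

4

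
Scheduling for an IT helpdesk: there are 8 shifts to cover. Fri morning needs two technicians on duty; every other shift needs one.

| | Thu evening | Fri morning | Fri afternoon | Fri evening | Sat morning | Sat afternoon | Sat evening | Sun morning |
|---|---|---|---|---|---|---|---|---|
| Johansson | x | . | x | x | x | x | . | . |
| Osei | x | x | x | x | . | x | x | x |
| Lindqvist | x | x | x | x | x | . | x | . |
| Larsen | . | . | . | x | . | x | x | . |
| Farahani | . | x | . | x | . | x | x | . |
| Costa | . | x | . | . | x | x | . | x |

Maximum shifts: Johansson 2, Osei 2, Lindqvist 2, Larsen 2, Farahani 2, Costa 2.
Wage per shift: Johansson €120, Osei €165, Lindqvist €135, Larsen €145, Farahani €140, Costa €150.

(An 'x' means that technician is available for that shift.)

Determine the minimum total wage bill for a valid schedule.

Picking the cheapest available technician for each shift independently would cost €1160, but that ignores the shift limits.
An optimal schedule: Thu evening→Johansson, Fri morning→Lindqvist+Farahani, Fri afternoon→Johansson, Fri evening→Larsen, Sat morning→Lindqvist, Sat afternoon→Larsen, Sat evening→Farahani, Sun morning→Costa.
Total: 120 + 135 + 140 + 120 + 145 + 135 + 145 + 140 + 150 = €1230.

€1230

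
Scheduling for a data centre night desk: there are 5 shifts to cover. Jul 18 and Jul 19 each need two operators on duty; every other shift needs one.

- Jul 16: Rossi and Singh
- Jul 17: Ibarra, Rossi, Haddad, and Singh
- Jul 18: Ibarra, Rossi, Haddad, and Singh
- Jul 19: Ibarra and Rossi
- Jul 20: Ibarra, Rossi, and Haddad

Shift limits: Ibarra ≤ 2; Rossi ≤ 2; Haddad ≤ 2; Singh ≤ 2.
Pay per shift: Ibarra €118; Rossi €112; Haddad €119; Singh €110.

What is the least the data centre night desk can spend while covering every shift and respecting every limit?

€799

Jul 19 can only be covered by Ibarra and Rossi, so that assignment is forced.
Picking the cheapest available operator for each shift independently would cost €784, but that ignores the shift limits.
An optimal schedule: Jul 16→Singh, Jul 17→Singh, Jul 18→Ibarra+Haddad, Jul 19→Rossi+Ibarra, Jul 20→Rossi.
Total: 110 + 110 + 118 + 119 + 112 + 118 + 112 = €799.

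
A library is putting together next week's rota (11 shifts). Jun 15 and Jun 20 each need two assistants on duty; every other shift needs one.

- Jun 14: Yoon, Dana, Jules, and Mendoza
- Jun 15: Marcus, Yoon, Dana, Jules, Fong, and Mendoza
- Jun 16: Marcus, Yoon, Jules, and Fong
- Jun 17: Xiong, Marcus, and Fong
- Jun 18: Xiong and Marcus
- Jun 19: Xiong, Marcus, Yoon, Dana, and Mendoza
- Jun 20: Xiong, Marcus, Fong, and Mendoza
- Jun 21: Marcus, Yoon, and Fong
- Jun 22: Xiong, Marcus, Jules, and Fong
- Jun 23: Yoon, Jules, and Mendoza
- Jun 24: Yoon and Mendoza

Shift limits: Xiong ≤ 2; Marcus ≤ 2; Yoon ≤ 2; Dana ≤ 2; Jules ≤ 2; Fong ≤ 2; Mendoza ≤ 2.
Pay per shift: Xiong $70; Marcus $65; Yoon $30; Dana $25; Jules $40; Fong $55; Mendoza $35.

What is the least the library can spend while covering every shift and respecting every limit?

Picking the cheapest available assistant for each shift independently would cost $475, but that ignores the shift limits.
An optimal schedule: Jun 14→Dana, Jun 15→Fong+Marcus, Jun 16→Jules, Jun 17→Fong, Jun 18→Marcus, Jun 19→Dana, Jun 20→Mendoza+Xiong, Jun 21→Yoon, Jun 22→Jules, Jun 23→Mendoza, Jun 24→Yoon.
Total: 25 + 55 + 65 + 40 + 55 + 65 + 25 + 35 + 70 + 30 + 40 + 35 + 30 = $570.

$570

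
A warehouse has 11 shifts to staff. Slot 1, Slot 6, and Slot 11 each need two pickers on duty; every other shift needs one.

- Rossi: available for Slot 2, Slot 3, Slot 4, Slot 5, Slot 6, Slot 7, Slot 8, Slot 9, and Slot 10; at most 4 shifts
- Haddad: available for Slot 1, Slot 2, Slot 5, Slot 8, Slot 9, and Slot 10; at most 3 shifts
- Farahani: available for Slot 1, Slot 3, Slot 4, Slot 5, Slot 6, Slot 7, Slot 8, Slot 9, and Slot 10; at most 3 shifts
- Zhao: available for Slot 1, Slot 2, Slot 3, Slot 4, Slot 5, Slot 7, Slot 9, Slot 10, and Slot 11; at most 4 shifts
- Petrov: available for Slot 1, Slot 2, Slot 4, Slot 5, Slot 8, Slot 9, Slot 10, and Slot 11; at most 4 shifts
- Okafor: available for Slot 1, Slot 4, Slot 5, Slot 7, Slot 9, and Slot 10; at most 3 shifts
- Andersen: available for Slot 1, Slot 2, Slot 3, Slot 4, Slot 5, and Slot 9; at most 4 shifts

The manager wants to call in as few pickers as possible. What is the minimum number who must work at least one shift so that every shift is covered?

4

14 slots to fill and no one can take more than 4, so at least ⌈14/4⌉ = 4 pickers are needed.
Rossi, Farahani, Zhao, and Petrov alone can cover everything: Slot 1→Farahani+Zhao, Slot 2→Rossi, Slot 3→Rossi, Slot 4→Zhao, Slot 5→Zhao, Slot 6→Rossi+Farahani, Slot 7→Rossi, Slot 8→Farahani, Slot 9→Petrov, Slot 10→Petrov, Slot 11→Zhao+Petrov.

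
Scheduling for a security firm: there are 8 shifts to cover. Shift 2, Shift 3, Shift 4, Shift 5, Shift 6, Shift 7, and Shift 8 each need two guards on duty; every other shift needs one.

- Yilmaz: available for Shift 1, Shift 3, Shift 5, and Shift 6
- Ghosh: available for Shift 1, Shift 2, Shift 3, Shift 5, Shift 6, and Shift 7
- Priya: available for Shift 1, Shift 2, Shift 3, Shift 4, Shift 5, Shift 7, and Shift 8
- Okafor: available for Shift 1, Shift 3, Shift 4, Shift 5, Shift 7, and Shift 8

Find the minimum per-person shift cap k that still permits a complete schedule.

With 4 guards and 15 worker-slots to fill, someone must work at least ⌈15/4⌉ = 4 shifts, so k ≥ 4.
k = 4 works: Shift 1→Yilmaz, Shift 2→Ghosh+Priya, Shift 3→Yilmaz+Ghosh, Shift 4→Priya+Okafor, Shift 5→Yilmaz+Okafor, Shift 6→Yilmaz+Ghosh, Shift 7→Ghosh+Priya, Shift 8→Priya+Okafor.
Loads: Yilmaz 4, Ghosh 4, Priya 4, Okafor 3 — all ≤ 4.

4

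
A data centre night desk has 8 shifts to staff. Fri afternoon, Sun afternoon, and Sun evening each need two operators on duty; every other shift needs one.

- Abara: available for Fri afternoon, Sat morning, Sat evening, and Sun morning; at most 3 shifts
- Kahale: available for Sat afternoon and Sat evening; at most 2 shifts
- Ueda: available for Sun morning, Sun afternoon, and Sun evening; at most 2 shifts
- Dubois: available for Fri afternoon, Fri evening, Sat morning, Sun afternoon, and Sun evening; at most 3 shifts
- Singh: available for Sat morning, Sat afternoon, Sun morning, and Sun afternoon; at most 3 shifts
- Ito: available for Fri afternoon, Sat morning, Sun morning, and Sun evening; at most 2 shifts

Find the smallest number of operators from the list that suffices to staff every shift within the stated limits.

11 slots to fill and no one can take more than 3, so at least ⌈11/3⌉ = 4 operators are needed.
Abara, Ueda, Dubois, and Singh alone can cover everything: Fri afternoon→Abara+Dubois, Fri evening→Dubois, Sat morning→Abara, Sat afternoon→Singh, Sat evening→Abara, Sun morning→Singh, Sun afternoon→Ueda+Singh, Sun evening→Ueda+Dubois.

4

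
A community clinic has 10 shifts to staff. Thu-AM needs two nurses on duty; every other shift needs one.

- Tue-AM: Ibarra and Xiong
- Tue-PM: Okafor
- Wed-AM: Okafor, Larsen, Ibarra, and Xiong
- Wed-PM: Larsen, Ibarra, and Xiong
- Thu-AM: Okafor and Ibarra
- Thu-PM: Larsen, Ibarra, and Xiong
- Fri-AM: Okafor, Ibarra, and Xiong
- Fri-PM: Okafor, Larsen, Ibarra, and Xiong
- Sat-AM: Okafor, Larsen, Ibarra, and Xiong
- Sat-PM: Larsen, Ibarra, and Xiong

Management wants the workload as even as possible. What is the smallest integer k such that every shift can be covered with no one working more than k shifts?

With 4 nurses and 11 worker-slots to fill, someone must work at least ⌈11/4⌉ = 3 shifts, so k ≥ 3.
k = 3 works: Tue-AM→Ibarra, Tue-PM→Okafor, Wed-AM→Ibarra, Wed-PM→Larsen, Thu-AM→Okafor+Ibarra, Thu-PM→Larsen, Fri-AM→Okafor, Fri-PM→Xiong, Sat-AM→Xiong, Sat-PM→Larsen.
Loads: Okafor 3, Larsen 3, Ibarra 3, Xiong 2 — all ≤ 3.

3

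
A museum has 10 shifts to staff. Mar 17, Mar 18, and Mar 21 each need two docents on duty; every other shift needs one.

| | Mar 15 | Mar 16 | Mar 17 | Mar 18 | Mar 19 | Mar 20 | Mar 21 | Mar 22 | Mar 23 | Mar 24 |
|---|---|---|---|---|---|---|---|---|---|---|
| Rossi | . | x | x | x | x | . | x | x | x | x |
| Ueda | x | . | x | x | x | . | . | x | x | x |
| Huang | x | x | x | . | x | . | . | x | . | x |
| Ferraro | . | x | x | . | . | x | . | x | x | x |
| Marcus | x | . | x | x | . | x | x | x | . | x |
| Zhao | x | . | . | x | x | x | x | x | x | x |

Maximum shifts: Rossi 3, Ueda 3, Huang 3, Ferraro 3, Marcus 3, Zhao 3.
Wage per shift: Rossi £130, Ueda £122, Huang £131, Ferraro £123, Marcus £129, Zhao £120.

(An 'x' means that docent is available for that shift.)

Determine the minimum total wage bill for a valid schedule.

£1612

Picking the cheapest available docent for each shift independently would cost £1579, but that ignores the shift limits.
An optimal schedule: Mar 15→Zhao, Mar 16→Ferraro, Mar 17→Marcus+Rossi, Mar 18→Ueda+Marcus, Mar 19→Ueda, Mar 20→Zhao, Mar 21→Zhao+Marcus, Mar 22→Ferraro, Mar 23→Ueda, Mar 24→Ferraro.
Total: 120 + 123 + 129 + 130 + 122 + 129 + 122 + 120 + 120 + 129 + 123 + 122 + 123 = £1612.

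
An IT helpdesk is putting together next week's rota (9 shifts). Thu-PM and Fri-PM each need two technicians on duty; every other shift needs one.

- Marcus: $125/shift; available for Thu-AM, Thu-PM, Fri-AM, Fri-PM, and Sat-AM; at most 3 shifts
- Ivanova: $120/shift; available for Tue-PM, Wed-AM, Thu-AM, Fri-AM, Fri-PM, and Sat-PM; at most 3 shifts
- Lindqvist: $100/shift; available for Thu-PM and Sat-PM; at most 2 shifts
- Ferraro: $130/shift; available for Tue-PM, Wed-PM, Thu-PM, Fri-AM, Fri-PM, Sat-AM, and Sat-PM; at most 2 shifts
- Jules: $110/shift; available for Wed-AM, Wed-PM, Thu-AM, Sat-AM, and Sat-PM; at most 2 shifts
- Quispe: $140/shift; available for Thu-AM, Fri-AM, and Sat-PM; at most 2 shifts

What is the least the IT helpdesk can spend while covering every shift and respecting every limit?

$1285

Picking the cheapest available technician for each shift independently would cost $1250, but that ignores the shift limits.
An optimal schedule: Tue-PM→Ivanova, Wed-AM→Jules, Wed-PM→Jules, Thu-AM→Ivanova, Thu-PM→Lindqvist+Marcus, Fri-AM→Ferraro, Fri-PM→Ivanova+Marcus, Sat-AM→Marcus, Sat-PM→Lindqvist.
Total: 120 + 110 + 110 + 120 + 100 + 125 + 130 + 120 + 125 + 125 + 100 = $1285.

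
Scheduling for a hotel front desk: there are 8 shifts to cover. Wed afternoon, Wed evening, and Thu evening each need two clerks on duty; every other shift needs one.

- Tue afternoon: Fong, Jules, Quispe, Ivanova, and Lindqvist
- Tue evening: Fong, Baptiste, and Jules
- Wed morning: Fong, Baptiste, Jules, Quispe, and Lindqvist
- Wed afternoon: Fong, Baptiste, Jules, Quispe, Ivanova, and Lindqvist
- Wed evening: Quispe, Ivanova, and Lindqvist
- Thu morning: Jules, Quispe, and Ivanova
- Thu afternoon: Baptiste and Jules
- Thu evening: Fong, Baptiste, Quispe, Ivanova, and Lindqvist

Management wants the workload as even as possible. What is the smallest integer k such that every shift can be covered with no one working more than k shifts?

2

With 6 clerks and 11 worker-slots to fill, someone must work at least ⌈11/6⌉ = 2 shifts, so k ≥ 2.
k = 2 works: Tue afternoon→Fong, Tue evening→Fong, Wed morning→Baptiste, Wed afternoon→Jules+Lindqvist, Wed evening→Quispe+Ivanova, Thu morning→Jules, Thu afternoon→Baptiste, Thu evening→Quispe+Ivanova.
Loads: Fong 2, Baptiste 2, Jules 2, Quispe 2, Ivanova 2, Lindqvist 1 — all ≤ 2.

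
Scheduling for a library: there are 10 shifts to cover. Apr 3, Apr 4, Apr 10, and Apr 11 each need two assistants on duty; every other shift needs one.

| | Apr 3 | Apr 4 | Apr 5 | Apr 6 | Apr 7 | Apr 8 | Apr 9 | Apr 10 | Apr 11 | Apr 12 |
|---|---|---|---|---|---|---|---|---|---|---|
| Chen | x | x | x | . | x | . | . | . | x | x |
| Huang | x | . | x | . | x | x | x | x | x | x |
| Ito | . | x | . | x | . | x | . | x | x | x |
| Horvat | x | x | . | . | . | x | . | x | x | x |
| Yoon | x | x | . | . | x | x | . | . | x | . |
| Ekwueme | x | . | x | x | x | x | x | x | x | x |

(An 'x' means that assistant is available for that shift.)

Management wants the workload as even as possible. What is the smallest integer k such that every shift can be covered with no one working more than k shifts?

With 6 assistants and 14 worker-slots to fill, someone must work at least ⌈14/6⌉ = 3 shifts, so k ≥ 3.
k = 3 works: Apr 3→Horvat+Yoon, Apr 4→Ito+Horvat, Apr 5→Chen, Apr 6→Ito, Apr 7→Chen, Apr 8→Huang, Apr 9→Huang, Apr 10→Huang+Ito, Apr 11→Horvat+Yoon, Apr 12→Chen.
Loads: Chen 3, Huang 3, Ito 3, Horvat 3, Yoon 2, Ekwueme 0 — all ≤ 3.

3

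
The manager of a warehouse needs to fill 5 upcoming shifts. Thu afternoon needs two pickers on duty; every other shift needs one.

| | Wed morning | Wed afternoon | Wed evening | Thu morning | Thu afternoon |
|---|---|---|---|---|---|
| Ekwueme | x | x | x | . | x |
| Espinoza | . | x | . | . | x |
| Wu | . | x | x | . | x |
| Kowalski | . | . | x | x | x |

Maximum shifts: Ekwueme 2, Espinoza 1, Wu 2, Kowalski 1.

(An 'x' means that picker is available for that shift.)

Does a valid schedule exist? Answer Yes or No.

Yes

Wed morning can only be covered by Ekwueme, so that assignment is forced.
Thu morning can only be covered by Kowalski, so that assignment is forced.
One valid schedule: Wed morning→Ekwueme, Wed afternoon→Ekwueme, Wed evening→Wu, Thu morning→Kowalski, Thu afternoon→Espinoza+Wu.
Loads: Ekwueme 2/2, Espinoza 1/1, Wu 2/2, Kowalski 1/1 — all within limits.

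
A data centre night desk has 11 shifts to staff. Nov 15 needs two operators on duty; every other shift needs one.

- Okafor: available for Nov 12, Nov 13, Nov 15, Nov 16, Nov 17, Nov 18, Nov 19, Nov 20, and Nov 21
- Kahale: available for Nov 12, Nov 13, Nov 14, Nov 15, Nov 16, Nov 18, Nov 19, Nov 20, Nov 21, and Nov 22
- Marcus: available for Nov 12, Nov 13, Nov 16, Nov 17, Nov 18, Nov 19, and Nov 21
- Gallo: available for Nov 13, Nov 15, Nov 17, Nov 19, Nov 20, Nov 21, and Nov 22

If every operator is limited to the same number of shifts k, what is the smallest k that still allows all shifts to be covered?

3

With 4 operators and 12 worker-slots to fill, someone must work at least ⌈12/4⌉ = 3 shifts, so k ≥ 3.
k = 3 works: Nov 12→Okafor, Nov 13→Marcus, Nov 14→Kahale, Nov 15→Okafor+Kahale, Nov 16→Okafor, Nov 17→Marcus, Nov 18→Marcus, Nov 19→Gallo, Nov 20→Gallo, Nov 21→Gallo, Nov 22→Kahale.
Loads: Okafor 3, Kahale 3, Marcus 3, Gallo 3 — all ≤ 3.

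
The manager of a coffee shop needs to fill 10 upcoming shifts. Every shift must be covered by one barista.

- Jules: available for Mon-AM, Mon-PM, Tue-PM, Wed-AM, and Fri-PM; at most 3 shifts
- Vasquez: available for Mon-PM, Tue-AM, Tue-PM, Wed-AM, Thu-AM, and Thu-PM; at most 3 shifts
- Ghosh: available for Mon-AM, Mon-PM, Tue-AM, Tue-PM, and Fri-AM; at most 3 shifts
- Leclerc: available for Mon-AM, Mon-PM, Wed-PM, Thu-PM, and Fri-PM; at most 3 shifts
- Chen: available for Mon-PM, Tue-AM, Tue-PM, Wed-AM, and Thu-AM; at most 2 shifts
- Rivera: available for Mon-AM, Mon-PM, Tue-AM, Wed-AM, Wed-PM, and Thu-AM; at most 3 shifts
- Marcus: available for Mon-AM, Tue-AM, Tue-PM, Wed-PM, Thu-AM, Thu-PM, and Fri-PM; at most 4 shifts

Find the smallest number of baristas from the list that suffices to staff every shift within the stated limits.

3

10 slots to fill and no one can take more than 4, so at least ⌈10/4⌉ = 3 baristas are needed.
Jules, Ghosh, and Marcus alone can cover everything: Mon-AM→Ghosh, Mon-PM→Jules, Tue-AM→Ghosh, Tue-PM→Marcus, Wed-AM→Jules, Wed-PM→Marcus, Thu-AM→Marcus, Thu-PM→Marcus, Fri-AM→Ghosh, Fri-PM→Jules.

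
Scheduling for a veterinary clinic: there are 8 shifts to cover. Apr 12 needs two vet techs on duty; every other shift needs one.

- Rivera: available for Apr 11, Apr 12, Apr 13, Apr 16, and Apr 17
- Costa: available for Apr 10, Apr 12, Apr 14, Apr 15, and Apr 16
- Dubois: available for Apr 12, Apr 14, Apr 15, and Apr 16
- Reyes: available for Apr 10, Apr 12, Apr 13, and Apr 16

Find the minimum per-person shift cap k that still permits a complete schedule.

With 4 vet techs and 9 worker-slots to fill, someone must work at least ⌈9/4⌉ = 3 shifts, so k ≥ 3.
k = 3 works: Apr 10→Costa, Apr 11→Rivera, Apr 12→Dubois+Reyes, Apr 13→Rivera, Apr 14→Costa, Apr 15→Costa, Apr 16→Dubois, Apr 17→Rivera.
Loads: Rivera 3, Costa 3, Dubois 2, Reyes 1 — all ≤ 3.

3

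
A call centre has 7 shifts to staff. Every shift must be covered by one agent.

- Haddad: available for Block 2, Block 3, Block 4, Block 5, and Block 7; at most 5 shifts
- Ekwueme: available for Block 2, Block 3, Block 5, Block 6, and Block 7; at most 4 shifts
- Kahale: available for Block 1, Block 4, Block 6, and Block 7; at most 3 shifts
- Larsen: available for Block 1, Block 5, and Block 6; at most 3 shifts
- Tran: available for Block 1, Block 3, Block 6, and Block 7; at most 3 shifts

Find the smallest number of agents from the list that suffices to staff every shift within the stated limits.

7 slots to fill and no one can take more than 5, so at least ⌈7/5⌉ = 2 agents are needed.
Haddad and Kahale alone can cover everything: Block 1→Kahale, Block 2→Haddad, Block 3→Haddad, Block 4→Haddad, Block 5→Haddad, Block 6→Kahale, Block 7→Haddad.

2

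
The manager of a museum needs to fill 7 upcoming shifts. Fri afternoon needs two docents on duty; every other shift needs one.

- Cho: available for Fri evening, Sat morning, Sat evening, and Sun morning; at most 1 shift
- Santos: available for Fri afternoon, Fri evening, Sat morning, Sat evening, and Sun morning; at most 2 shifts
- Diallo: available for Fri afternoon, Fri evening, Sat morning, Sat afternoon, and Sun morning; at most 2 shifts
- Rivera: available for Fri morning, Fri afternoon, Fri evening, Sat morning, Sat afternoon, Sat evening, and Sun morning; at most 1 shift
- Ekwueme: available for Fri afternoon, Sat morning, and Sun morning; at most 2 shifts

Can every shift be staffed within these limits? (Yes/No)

Fri morning can only be covered by Rivera, so that assignment is forced.
One valid schedule: Fri morning→Rivera, Fri afternoon→Diallo+Ekwueme, Fri evening→Santos, Sat morning→Santos, Sat afternoon→Diallo, Sat evening→Cho, Sun morning→Ekwueme.
Loads: Cho 1/1, Santos 2/2, Diallo 2/2, Rivera 1/1, Ekwueme 2/2 — all within limits.

Yes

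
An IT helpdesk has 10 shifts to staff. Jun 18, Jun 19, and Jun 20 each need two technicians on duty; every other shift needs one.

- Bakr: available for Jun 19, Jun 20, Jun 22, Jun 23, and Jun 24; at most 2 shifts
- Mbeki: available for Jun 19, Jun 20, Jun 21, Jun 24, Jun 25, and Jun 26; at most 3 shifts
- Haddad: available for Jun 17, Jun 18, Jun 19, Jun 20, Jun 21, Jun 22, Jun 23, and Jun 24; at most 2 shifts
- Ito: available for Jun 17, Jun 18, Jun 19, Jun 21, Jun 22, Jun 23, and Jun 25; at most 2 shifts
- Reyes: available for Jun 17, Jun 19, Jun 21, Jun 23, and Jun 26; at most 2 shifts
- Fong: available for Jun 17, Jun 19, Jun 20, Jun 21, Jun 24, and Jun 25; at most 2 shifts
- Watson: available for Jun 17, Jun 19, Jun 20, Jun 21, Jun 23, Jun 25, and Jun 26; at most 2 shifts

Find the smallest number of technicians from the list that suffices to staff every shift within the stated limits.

6

13 slots to fill and no one can take more than 3, so at least ⌈13/3⌉ = 5 technicians are needed.
Any 5 technicians together have capacity at most 3+2+2+2+2 = 11 < 13 slots, so 5 can never suffice.
Bakr, Mbeki, Haddad, Ito, Reyes, and Fong alone can cover everything: Jun 17→Haddad, Jun 18→Haddad+Ito, Jun 19→Ito+Reyes, Jun 20→Mbeki+Fong, Jun 21→Reyes, Jun 22→Bakr, Jun 23→Bakr, Jun 24→Fong, Jun 25→Mbeki, Jun 26→Mbeki.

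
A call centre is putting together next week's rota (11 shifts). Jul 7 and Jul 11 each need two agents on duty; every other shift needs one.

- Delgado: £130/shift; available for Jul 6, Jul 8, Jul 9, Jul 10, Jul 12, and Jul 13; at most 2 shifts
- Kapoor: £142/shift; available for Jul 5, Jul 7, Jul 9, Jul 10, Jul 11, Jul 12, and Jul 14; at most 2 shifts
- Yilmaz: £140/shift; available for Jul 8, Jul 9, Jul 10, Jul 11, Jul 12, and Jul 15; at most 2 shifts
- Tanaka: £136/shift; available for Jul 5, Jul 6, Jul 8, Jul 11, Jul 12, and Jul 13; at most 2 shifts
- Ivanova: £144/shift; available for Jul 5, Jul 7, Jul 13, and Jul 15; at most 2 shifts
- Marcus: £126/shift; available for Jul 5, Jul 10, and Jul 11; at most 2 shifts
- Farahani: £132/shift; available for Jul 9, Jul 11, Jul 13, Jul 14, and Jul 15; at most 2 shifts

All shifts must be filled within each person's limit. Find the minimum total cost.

£1756

Jul 7 can only be covered by Kapoor and Ivanova, so that assignment is forced.
Picking the cheapest available agent for each shift independently would cost £1710, but that ignores the shift limits.
An optimal schedule: Jul 5→Marcus, Jul 6→Delgado, Jul 7→Kapoor+Ivanova, Jul 8→Delgado, Jul 9→Yilmaz, Jul 10→Marcus, Jul 11→Yilmaz+Kapoor, Jul 12→Tanaka, Jul 13→Tanaka, Jul 14→Farahani, Jul 15→Farahani.
Total: 126 + 130 + 142 + 144 + 130 + 140 + 126 + 140 + 142 + 136 + 136 + 132 + 132 = £1756.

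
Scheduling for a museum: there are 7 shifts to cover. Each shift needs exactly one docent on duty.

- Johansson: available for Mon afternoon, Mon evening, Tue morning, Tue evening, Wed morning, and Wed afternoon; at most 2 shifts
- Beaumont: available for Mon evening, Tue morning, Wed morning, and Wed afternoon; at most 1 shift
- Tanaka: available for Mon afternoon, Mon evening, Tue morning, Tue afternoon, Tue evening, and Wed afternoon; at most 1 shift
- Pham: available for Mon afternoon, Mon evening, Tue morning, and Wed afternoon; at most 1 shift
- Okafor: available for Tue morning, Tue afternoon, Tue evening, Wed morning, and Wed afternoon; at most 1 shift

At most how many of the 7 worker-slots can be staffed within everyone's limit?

Total capacity across all docents is 2+1+1+1+1 = 6, and 7 slots are needed, so at most 6 can be filled.
An assignment achieving 6: Mon afternoon→Johansson, Mon evening→Pham, Tue morning→Okafor, Tue afternoon→Tanaka, Tue evening→Johansson, Wed morning→Beaumont.
Loads: Johansson 2/2, Beaumont 1/1, Tanaka 1/1, Pham 1/1, Okafor 1/1.

6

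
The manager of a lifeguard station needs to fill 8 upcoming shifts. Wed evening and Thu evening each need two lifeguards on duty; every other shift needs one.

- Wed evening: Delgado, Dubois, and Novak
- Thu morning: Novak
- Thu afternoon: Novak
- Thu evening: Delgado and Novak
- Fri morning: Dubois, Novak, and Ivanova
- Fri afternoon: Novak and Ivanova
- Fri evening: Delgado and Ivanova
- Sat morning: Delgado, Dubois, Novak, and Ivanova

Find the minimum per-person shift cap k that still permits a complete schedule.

3

With 4 lifeguards and 10 worker-slots to fill, someone must work at least ⌈10/4⌉ = 3 shifts, so k ≥ 3.
k = 3 works: Wed evening→Delgado+Dubois, Thu morning→Novak, Thu afternoon→Novak, Thu evening→Delgado+Novak, Fri morning→Dubois, Fri afternoon→Ivanova, Fri evening→Delgado, Sat morning→Dubois.
Loads: Delgado 3, Dubois 3, Novak 3, Ivanova 1 — all ≤ 3.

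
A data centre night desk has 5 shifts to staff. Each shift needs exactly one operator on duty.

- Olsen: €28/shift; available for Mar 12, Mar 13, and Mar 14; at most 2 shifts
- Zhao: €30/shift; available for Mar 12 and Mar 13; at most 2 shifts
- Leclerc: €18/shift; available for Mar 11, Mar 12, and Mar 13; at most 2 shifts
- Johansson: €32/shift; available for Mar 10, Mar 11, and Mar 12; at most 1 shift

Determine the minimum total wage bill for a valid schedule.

€124

Mar 10 can only be covered by Johansson, so that assignment is forced.
Mar 14 can only be covered by Olsen, so that assignment is forced.
Picking the cheapest available operator for each shift independently would cost €114, but that ignores the shift limits.
An optimal schedule: Mar 10→Johansson, Mar 11→Leclerc, Mar 12→Olsen, Mar 13→Leclerc, Mar 14→Olsen.
Total: 32 + 18 + 28 + 18 + 28 = €124.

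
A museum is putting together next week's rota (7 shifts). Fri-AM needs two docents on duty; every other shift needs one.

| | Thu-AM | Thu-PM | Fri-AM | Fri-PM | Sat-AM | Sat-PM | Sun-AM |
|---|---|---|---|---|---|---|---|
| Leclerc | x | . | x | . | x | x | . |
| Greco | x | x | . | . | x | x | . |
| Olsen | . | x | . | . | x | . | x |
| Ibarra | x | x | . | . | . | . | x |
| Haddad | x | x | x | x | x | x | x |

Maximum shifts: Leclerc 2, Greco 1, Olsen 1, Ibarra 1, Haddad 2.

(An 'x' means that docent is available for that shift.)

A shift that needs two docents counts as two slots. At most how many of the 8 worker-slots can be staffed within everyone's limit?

Total capacity across all docents is 2+1+1+1+2 = 7, and 8 slots are needed, so at most 7 can be filled.
An assignment achieving 7: Thu-AM→Greco, Thu-PM→Ibarra, Fri-AM→Leclerc+Haddad, Fri-PM→Haddad, Sat-PM→Leclerc, Sun-AM→Olsen.
Loads: Leclerc 2/2, Greco 1/1, Olsen 1/1, Ibarra 1/1, Haddad 2/2.

7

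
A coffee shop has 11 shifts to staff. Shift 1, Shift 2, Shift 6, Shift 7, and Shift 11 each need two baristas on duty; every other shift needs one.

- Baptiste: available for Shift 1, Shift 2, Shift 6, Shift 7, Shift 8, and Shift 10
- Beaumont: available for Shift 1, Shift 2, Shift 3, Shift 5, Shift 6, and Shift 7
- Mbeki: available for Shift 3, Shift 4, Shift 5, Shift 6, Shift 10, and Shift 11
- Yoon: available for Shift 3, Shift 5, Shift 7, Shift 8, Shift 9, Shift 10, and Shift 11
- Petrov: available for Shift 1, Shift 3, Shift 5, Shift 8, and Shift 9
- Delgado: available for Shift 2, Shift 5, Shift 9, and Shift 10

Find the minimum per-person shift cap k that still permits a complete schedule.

3

With 6 baristas and 16 worker-slots to fill, someone must work at least ⌈16/6⌉ = 3 shifts, so k ≥ 3.
k = 3 works: Shift 1→Baptiste+Beaumont, Shift 2→Baptiste+Beaumont, Shift 3→Petrov, Shift 4→Mbeki, Shift 5→Petrov, Shift 6→Baptiste+Mbeki, Shift 7→Beaumont+Yoon, Shift 8→Yoon, Shift 9→Petrov, Shift 10→Delgado, Shift 11→Mbeki+Yoon.
Loads: Baptiste 3, Beaumont 3, Mbeki 3, Yoon 3, Petrov 3, Delgado 1 — all ≤ 3.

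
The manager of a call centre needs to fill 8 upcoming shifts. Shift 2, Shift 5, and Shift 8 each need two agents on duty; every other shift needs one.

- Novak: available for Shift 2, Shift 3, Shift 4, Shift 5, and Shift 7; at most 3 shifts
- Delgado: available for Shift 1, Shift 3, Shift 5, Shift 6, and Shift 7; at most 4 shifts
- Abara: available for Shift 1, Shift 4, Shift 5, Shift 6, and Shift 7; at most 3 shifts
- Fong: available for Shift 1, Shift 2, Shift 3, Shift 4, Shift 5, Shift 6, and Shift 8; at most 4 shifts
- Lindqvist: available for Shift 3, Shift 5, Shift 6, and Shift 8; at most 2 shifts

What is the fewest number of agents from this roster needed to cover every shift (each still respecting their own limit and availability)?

4

11 slots to fill and no one can take more than 4, so at least ⌈11/4⌉ = 3 agents are needed.
No set of 3 agents can cover every shift (each such set leaves at least one shift with no one available or exceeds a cap).
Novak, Delgado, Fong, and Lindqvist alone can cover everything: Shift 1→Delgado, Shift 2→Novak+Fong, Shift 3→Delgado, Shift 4→Novak, Shift 5→Delgado+Fong, Shift 6→Delgado, Shift 7→Novak, Shift 8→Fong+Lindqvist.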